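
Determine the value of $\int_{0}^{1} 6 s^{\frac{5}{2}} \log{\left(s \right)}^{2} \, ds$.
$\frac{96}{343}$

Start from the elementary integral
$$J(a) = \int_{0}^{1} 6 s^{a} \, ds = \frac{6}{a + 1}.$$

Differentiating under the integral sign brings down a factor of $\ln s$:
$$\frac{dJ}{da} = \int_{0}^{1} 6 s^{a} \log{\left(s \right)} \, ds = - \frac{6}{\left(a + 1\right)^{2}}.$$

Repeating twice in total — each differentiation brings down another $\ln s$ — gives
$$\frac{d^{2}J}{da^{2}} = \int_{0}^{1} 6 s^{a} \log{\left(s \right)}^{2} \, ds = \frac{12}{\left(a + 1\right)^{3}},$$
and the integrand here is exactly the target integrand, so $I = \frac{12}{\left(a + 1\right)^{3}}$.

Setting $a = \frac{5}{2}$:
$$I = \frac{96}{343}.$$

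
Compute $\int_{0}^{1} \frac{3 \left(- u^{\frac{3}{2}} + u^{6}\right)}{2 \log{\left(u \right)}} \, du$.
$\log{\left(\frac{14 \sqrt{70}}{25} \right)}$

Introduce a parameter $a$ in the exponent: let $I(a) = \int_{0}^{1} \frac{3 \left(u^{6} - u^{a}\right)}{2 \log{\left(u \right)}} \, du$.

Since $\dfrac{\partial}{\partial a}\,u^{a} = u^{a} \ln u$, the $\ln u$ in the denominator cancels and
$$\frac{dI}{da} = \int_{0}^{1} - \frac{3}{2} u^{a} \, du = - \frac{3}{2} \left[\frac{u^{a+1}}{a+1}\right]_0^1 = - \frac{3}{2 a + 2}.$$

Integrating with respect to $a$ gives $I(a) = - \frac{3 \log{\left(a + 1 \right)}}{2} + \frac{3 \log{\left(7 \right)}}{2} + C$.

At $a = 6$ the integrand is identically $0$, so $I(6) = 0$. The closed form gives $0$, hence $C = 0$.

Setting $a = \frac{3}{2}$:
$$I = \log{\left(\frac{14 \sqrt{70}}{25} \right)}.$$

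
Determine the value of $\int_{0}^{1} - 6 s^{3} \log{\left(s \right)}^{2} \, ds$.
$- \frac{3}{16}$

Begin with the known integral
$$J(a) = \int_{0}^{1} - 6 s^{a} \, ds = - \frac{6}{a + 1}.$$

Differentiating under the integral sign brings down a factor of $\ln s$:
$$\frac{dJ}{da} = \int_{0}^{1} - 6 s^{a} \log{\left(s \right)} \, ds = \frac{6}{\left(a + 1\right)^{2}}.$$

Repeating twice in total — each differentiation brings down another $\ln s$ — gives
$$\frac{d^{2}J}{da^{2}} = \int_{0}^{1} - 6 s^{a} \log{\left(s \right)}^{2} \, ds = - \frac{12}{\left(a + 1\right)^{3}},$$
and the integrand here is exactly the target integrand, so $I = - \frac{12}{\left(a + 1\right)^{3}}$.

Setting $a = 3$:
$$I = - \frac{3}{16}.$$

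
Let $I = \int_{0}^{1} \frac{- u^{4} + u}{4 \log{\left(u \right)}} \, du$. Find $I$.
$- \frac{\log{\left(5 \right)}}{4} + \frac{\log{\left(2 \right)}}{4}$

Replace the exponent $1$ by a parameter $a$: let $I(a) = \int_{0}^{1} \frac{- u^{4} + u^{a}}{4 \log{\left(u \right)}} \, du$.

Since $\dfrac{\partial}{\partial a}\,u^{a} = u^{a} \ln u$, the $\ln u$ in the denominator cancels and
$$\frac{dI}{da} = \int_{0}^{1} \frac{1}{4} u^{a} \, du = \frac{1}{4} \left[\frac{u^{a+1}}{a+1}\right]_0^1 = \frac{1}{4 \left(a + 1\right)}.$$

Integrating with respect to $a$ gives $I(a) = \frac{\log{\left(a + 1 \right)}}{4} - \frac{\log{\left(5 \right)}}{4} + C$.

At $a = 4$ the integrand is identically $0$, so $I(4) = 0$. The closed form gives $0$, hence $C = 0$.

Setting $a = 1$:
$$I = - \frac{\log{\left(5 \right)}}{4} + \frac{\log{\left(2 \right)}}{4}.$$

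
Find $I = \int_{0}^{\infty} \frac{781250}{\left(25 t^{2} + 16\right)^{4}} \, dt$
$\frac{390625 \pi}{262144}$

Start from the standard arctangent integral
$$J(a) = \int_{0}^{\infty} \frac{2}{a^{2} + t^{2}} \, dt = \frac{\pi}{a}.$$

Differentiating under the integral sign with respect to $a$,
$$\frac{dJ}{da} = \int_{0}^{\infty} - \frac{4 a}{\left(a^{2} + t^{2}\right)^{2}} \, dt = - \frac{\pi}{a^{2}},$$
so $\int_{0}^{\infty} \frac{2}{\left(a^{2} + t^{2}\right)^{2}} \, dt = \frac{\pi}{2 a^{3}}$.

Repeating — each differentiation of $1/(t^2+a^2)^j$ produces $-2ja/(t^2+a^2)^{j+1}$ — and dividing through by $-2ja$ at each step yields, after $3$ differentiations in total,
$$\int_{0}^{\infty} \frac{2}{\left(a^{2} + t^{2}\right)^{4}} \, dt = \frac{5 \pi}{16 a^{7}}.$$

Setting $a = \frac{4}{5}$:
$$I = \frac{390625 \pi}{262144}.$$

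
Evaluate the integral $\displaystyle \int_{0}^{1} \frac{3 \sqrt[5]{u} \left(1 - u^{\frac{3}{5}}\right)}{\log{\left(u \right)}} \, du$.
$\log{\left(\frac{8}{27} \right)}$

Replace the exponent $\frac{1}{5}$ by a parameter $a$: let $I(a) = \int_{0}^{1} \frac{3 \left(- u^{\frac{4}{5}} + u^{a}\right)}{\log{\left(u \right)}} \, du$.

Since $\dfrac{\partial}{\partial a}\,u^{a} = u^{a} \ln u$, the $\ln u$ in the denominator cancels and
$$\frac{dI}{da} = \int_{0}^{1} 3 u^{a} \, du = 3 \left[\frac{u^{a+1}}{a+1}\right]_0^1 = \frac{3}{a + 1}.$$

Integrating with respect to $a$ gives $I(a) = \log{\left(\frac{125 \left(a + 1\right)^{3}}{729} \right)} + C$.

At $a = \frac{4}{5}$ the integrand is identically $0$, so $I(\frac{4}{5}) = 0$. The closed form gives $0$, hence $C = 0$.

Setting $a = \frac{1}{5}$:
$$I = \log{\left(\frac{8}{27} \right)}.$$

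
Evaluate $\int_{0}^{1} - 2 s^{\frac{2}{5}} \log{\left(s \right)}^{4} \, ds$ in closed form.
$- \frac{150000}{16807}$

Start from the elementary integral
$$J(a) = \int_{0}^{1} - 2 s^{a} \, ds = - \frac{2}{a + 1}.$$

Differentiating under the integral sign brings down a factor of $\ln s$:
$$\frac{dJ}{da} = \int_{0}^{1} - 2 s^{a} \log{\left(s \right)} \, ds = \frac{2}{\left(a + 1\right)^{2}}.$$

Repeating $4$ times in total — each differentiation brings down another $\ln s$ — gives
$$\frac{d^{4}J}{da^{4}} = \int_{0}^{1} - 2 s^{a} \log{\left(s \right)}^{4} \, ds = - \frac{48}{\left(a + 1\right)^{5}},$$
and the integrand here is exactly the target integrand, so $I = - \frac{48}{\left(a + 1\right)^{5}}$.

Setting $a = \frac{2}{5}$:
$$I = - \frac{150000}{16807}.$$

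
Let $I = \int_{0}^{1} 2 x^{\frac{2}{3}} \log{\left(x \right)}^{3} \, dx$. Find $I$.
$- \frac{972}{625}$

Start from the elementary integral
$$J(a) = \int_{0}^{1} 2 x^{a} \, dx = \frac{2}{a + 1}.$$

Differentiating under the integral sign brings down a factor of $\ln x$:
$$\frac{dJ}{da} = \int_{0}^{1} 2 x^{a} \log{\left(x \right)} \, dx = - \frac{2}{\left(a + 1\right)^{2}}.$$

Repeating $3$ times in total — each differentiation brings down another $\ln x$ — gives
$$\frac{d^{3}J}{da^{3}} = \int_{0}^{1} 2 x^{a} \log{\left(x \right)}^{3} \, dx = - \frac{12}{\left(a + 1\right)^{4}},$$
and the integrand here is exactly the target integrand, so $I = - \frac{12}{\left(a + 1\right)^{4}}$.

Setting $a = \frac{2}{3}$:
$$I = - \frac{972}{625}.$$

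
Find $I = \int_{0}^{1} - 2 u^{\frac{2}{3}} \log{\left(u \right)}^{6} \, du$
$- \frac{629856}{15625}$

Begin with the known integral
$$J(a) = \int_{0}^{1} - 2 u^{a} \, du = - \frac{2}{a + 1}.$$

Differentiating under the integral sign brings down a factor of $\ln u$:
$$\frac{dJ}{da} = \int_{0}^{1} - 2 u^{a} \log{\left(u \right)} \, du = \frac{2}{\left(a + 1\right)^{2}}.$$

Repeating $6$ times in total — each differentiation brings down another $\ln u$ — gives
$$\frac{d^{6}J}{da^{6}} = \int_{0}^{1} - 2 u^{a} \log{\left(u \right)}^{6} \, du = - \frac{1440}{\left(a + 1\right)^{7}},$$
and the integrand here is exactly the target integrand, so $I = - \frac{1440}{\left(a + 1\right)^{7}}$.

Setting $a = \frac{2}{3}$:
$$I = - \frac{629856}{15625}.$$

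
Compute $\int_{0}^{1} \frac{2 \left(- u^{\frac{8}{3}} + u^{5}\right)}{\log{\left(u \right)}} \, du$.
$\log{\left(\frac{324}{121} \right)}$

Introduce a parameter $a$ in the exponent: let $I(a) = \int_{0}^{1} \frac{2 \left(- u^{\frac{8}{3}} + u^{a}\right)}{\log{\left(u \right)}} \, du$.

Since $\dfrac{\partial}{\partial a}\,u^{a} = u^{a} \ln u$, the $\ln u$ in the denominator cancels and
$$\frac{dI}{da} = \int_{0}^{1} 2 u^{a} \, du = 2 \left[\frac{u^{a+1}}{a+1}\right]_0^1 = \frac{2}{a + 1}.$$

Integrating with respect to $a$ gives $I(a) = \log{\left(\frac{9 \left(a + 1\right)^{2}}{121} \right)} + C$.

At $a = \frac{8}{3}$ the integrand is identically $0$, so $I(\frac{8}{3}) = 0$. The closed form gives $0$, hence $C = 0$.

Setting $a = 5$:
$$I = \log{\left(\frac{324}{121} \right)}.$$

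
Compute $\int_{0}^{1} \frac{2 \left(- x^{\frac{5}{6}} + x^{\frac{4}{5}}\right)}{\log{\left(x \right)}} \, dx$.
$\log{\left(\frac{2916}{3025} \right)}$

Introduce a parameter $a$ in the exponent: let $I(a) = \int_{0}^{1} \frac{2 \left(- x^{\frac{5}{6}} + x^{a}\right)}{\log{\left(x \right)}} \, dx$.

Since $\dfrac{\partial}{\partial a}\,x^{a} = x^{a} \ln x$, the $\ln x$ in the denominator cancels and
$$\frac{dI}{da} = \int_{0}^{1} 2 x^{a} \, dx = 2 \left[\frac{x^{a+1}}{a+1}\right]_0^1 = \frac{2}{a + 1}.$$

Integrating with respect to $a$ gives $I(a) = \log{\left(\frac{36 \left(a + 1\right)^{2}}{121} \right)} + C$.

At $a = \frac{5}{6}$ the integrand is identically $0$, so $I(\frac{5}{6}) = 0$. The closed form gives $0$, hence $C = 0$.

Setting $a = \frac{4}{5}$:
$$I = \log{\left(\frac{2916}{3025} \right)}.$$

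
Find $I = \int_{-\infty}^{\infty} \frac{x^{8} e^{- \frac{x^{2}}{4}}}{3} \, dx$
$1120 \sqrt{\pi}$

Start from the elementary integral
$$J(a) = \int_{-\infty}^{\infty} \frac{e^{- a x^{2}}}{3} \, dx = \frac{\sqrt{\pi}}{3 \sqrt{a}}.$$

Differentiating under the integral sign brings down a factor of $(-x^2)$:
$$\frac{dJ}{da} = \int_{-\infty}^{\infty} - \frac{x^{2} e^{- a x^{2}}}{3} \, dx = - \frac{\sqrt{\pi}}{6 a^{\frac{3}{2}}}.$$

Repeating $4$ times in total — each differentiation brings down another $(-x^2)$ — gives
$$\frac{d^{4}J}{da^{4}} = \int_{-\infty}^{\infty} \frac{x^{8} e^{- a x^{2}}}{3} \, dx = \frac{35 \sqrt{\pi}}{16 a^{\frac{9}{2}}},$$
and the integrand here is exactly the target integrand, so $I = \frac{35 \sqrt{\pi}}{16 a^{\frac{9}{2}}}$.

Setting $a = \frac{1}{4}$:
$$I = 1120 \sqrt{\pi}.$$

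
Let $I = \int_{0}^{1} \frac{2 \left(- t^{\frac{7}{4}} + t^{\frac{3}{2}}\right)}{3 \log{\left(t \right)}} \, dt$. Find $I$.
$\log{\left(\frac{\sqrt[3]{44} \cdot 5^{\frac{2}{3}}}{11} \right)}$

Introduce a parameter $a$ in the exponent: let $I(a) = \int_{0}^{1} \frac{2 \left(- t^{\frac{7}{4}} + t^{a}\right)}{3 \log{\left(t \right)}} \, dt$.

Since $\dfrac{\partial}{\partial a}\,t^{a} = t^{a} \ln t$, the $\ln t$ in the denominator cancels and
$$\frac{dI}{da} = \int_{0}^{1} \frac{2}{3} t^{a} \, dt = \frac{2}{3} \left[\frac{t^{a+1}}{a+1}\right]_0^1 = \frac{2}{3 \left(a + 1\right)}.$$

Integrating with respect to $a$ gives $I(a) = \log{\left(\frac{2 \sqrt[3]{22} \left(a + 1\right)^{\frac{2}{3}}}{11} \right)} + C$.

At $a = \frac{7}{4}$ the integrand is identically $0$, so $I(\frac{7}{4}) = 0$. The closed form gives $0$, hence $C = 0$.

Setting $a = \frac{3}{2}$:
$$I = \log{\left(\frac{\sqrt[3]{44} \cdot 5^{\frac{2}{3}}}{11} \right)}.$$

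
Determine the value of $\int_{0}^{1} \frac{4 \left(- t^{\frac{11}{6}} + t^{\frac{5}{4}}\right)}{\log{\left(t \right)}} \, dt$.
$\log{\left(\frac{531441}{1336336} \right)}$

Consider the one-parameter family: let $I(a) = \int_{0}^{1} \frac{4 \left(- t^{\frac{11}{6}} + t^{a}\right)}{\log{\left(t \right)}} \, dt$.

Since $\dfrac{\partial}{\partial a}\,t^{a} = t^{a} \ln t$, the $\ln t$ in the denominator cancels and
$$\frac{dI}{da} = \int_{0}^{1} 4 t^{a} \, dt = 4 \left[\frac{t^{a+1}}{a+1}\right]_0^1 = \frac{4}{a + 1}.$$

Integrating with respect to $a$ gives $I(a) = \log{\left(\frac{1296 \left(a + 1\right)^{4}}{83521} \right)} + C$.

At $a = \frac{11}{6}$ the integrand is identically $0$, so $I(\frac{11}{6}) = 0$. The closed form gives $0$, hence $C = 0$.

Setting $a = \frac{5}{4}$:
$$I = \log{\left(\frac{531441}{1336336} \right)}.$$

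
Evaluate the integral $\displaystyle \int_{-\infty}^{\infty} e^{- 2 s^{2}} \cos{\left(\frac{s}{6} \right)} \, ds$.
$\frac{\sqrt{2} \sqrt{\pi}}{2 e^{\frac{1}{288}}}$

Let $b$ denote the cosine frequency and define $I(b) = \int_{-\infty}^{\infty} e^{- 2 s^{2}} \cos{\left(b s \right)} \, ds$.

Differentiating under the integral sign,
$$I'(b) = \int_{-\infty}^{\infty} - s e^{- 2 s^{2}} \sin{\left(b s \right)} \, ds.$$

Integrate $\int_{-\infty}^{\infty} s \sin(b s)\, e^{- 2 s^{2}}\, ds$ by parts with $u = \sin(b s)$ and $dv = s\, e^{- 2 s^{2}}\, ds$, giving $v = - \frac{e^{- 2 s^{2}}}{4}$. The boundary term vanishes and
$$\int_{-\infty}^{\infty} s \sin(b s)\, e^{- 2 s^{2}}\, ds = \frac{b}{4} \int_{-\infty}^{\infty} \cos(b s)\, e^{- 2 s^{2}}\, ds,$$
so $I'(b) = - \frac{b}{4}\, I(b)$.

This is a separable first-order ODE; solving with the initial condition $I(0) = \int_{-\infty}^{\infty} e^{- 2 s^{2}}\,ds = \frac{\sqrt{2} \sqrt{\pi}}{2}$ gives
$$I(b) = \frac{\sqrt{2} \sqrt{\pi} e^{- \frac{b^{2}}{8}}}{2}.$$

Setting $b = \frac{1}{6}$:
$$I = \frac{\sqrt{2} \sqrt{\pi}}{2 e^{\frac{1}{288}}}.$$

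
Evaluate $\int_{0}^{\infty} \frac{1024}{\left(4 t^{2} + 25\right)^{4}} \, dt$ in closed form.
$\frac{16 \pi}{15625}$

Start from the standard arctangent integral
$$J(a) = \int_{0}^{\infty} \frac{4}{a^{2} + t^{2}} \, dt = \frac{2 \pi}{a}.$$

Differentiating under the integral sign with respect to $a$,
$$\frac{dJ}{da} = \int_{0}^{\infty} - \frac{8 a}{\left(a^{2} + t^{2}\right)^{2}} \, dt = - \frac{2 \pi}{a^{2}},$$
so $\int_{0}^{\infty} \frac{4}{\left(a^{2} + t^{2}\right)^{2}} \, dt = \frac{\pi}{a^{3}}$.

Repeating — each differentiation of $1/(t^2+a^2)^j$ produces $-2ja/(t^2+a^2)^{j+1}$ — and dividing through by $-2ja$ at each step yields, after $3$ differentiations in total,
$$\int_{0}^{\infty} \frac{4}{\left(a^{2} + t^{2}\right)^{4}} \, dt = \frac{5 \pi}{8 a^{7}}.$$

Setting $a = \frac{5}{2}$:
$$I = \frac{16 \pi}{15625}.$$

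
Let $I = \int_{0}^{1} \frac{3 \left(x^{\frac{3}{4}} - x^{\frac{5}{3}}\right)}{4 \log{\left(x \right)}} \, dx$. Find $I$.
$- \frac{15 \log{\left(2 \right)}}{4} + \frac{3 \log{\left(21 \right)}}{4}$

Replace the exponent $\frac{3}{4}$ by a parameter $a$: let $I(a) = \int_{0}^{1} \frac{3 \left(- x^{\frac{5}{3}} + x^{a}\right)}{4 \log{\left(x \right)}} \, dx$.

Since $\dfrac{\partial}{\partial a}\,x^{a} = x^{a} \ln x$, the $\ln x$ in the denominator cancels and
$$\frac{dI}{da} = \int_{0}^{1} \frac{3}{4} x^{a} \, dx = \frac{3}{4} \left[\frac{x^{a+1}}{a+1}\right]_0^1 = \frac{3}{4 \left(a + 1\right)}.$$

Integrating with respect to $a$ gives $I(a) = \log{\left(\frac{6^{\frac{3}{4}} \left(a + 1\right)^{\frac{3}{4}}}{8} \right)} + C$.

At $a = \frac{5}{3}$ the integrand is identically $0$, so $I(\frac{5}{3}) = 0$. The closed form gives $0$, hence $C = 0$.

Setting $a = \frac{3}{4}$:
$$I = - \frac{15 \log{\left(2 \right)}}{4} + \frac{3 \log{\left(21 \right)}}{4}.$$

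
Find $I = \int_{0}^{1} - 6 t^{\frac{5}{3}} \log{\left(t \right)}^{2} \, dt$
$- \frac{81}{128}$

Start from the elementary integral
$$J(a) = \int_{0}^{1} - 6 t^{a} \, dt = - \frac{6}{a + 1}.$$

Differentiating under the integral sign brings down a factor of $\ln t$:
$$\frac{dJ}{da} = \int_{0}^{1} - 6 t^{a} \log{\left(t \right)} \, dt = \frac{6}{\left(a + 1\right)^{2}}.$$

Repeating twice in total — each differentiation brings down another $\ln t$ — gives
$$\frac{d^{2}J}{da^{2}} = \int_{0}^{1} - 6 t^{a} \log{\left(t \right)}^{2} \, dt = - \frac{12}{\left(a + 1\right)^{3}},$$
and the integrand here is exactly the target integrand, so $I = - \frac{12}{\left(a + 1\right)^{3}}$.

Setting $a = \frac{5}{3}$:
$$I = - \frac{81}{128}.$$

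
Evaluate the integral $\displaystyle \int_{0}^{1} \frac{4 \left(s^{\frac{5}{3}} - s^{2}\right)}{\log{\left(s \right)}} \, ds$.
$- \log{\left(\frac{6561}{4096} \right)}$

Replace the exponent $2$ by a parameter $a$: let $I(a) = \int_{0}^{1} \frac{4 \left(s^{\frac{5}{3}} - s^{a}\right)}{\log{\left(s \right)}} \, ds$.

Since $\dfrac{\partial}{\partial a}\,s^{a} = s^{a} \ln s$, the $\ln s$ in the denominator cancels and
$$\frac{dI}{da} = \int_{0}^{1} -4 s^{a} \, ds = -4 \left[\frac{s^{a+1}}{a+1}\right]_0^1 = - \frac{4}{a + 1}.$$

Integrating with respect to $a$ gives $I(a) = - \log{\left(\frac{81 \left(a + 1\right)^{4}}{4096} \right)} + C$.

At $a = \frac{5}{3}$ the integrand is identically $0$, so $I(\frac{5}{3}) = 0$. The closed form gives $0$, hence $C = 0$.

Setting $a = 2$:
$$I = - \log{\left(\frac{6561}{4096} \right)}.$$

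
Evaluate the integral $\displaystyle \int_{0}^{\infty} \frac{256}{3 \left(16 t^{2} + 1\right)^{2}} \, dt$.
$\frac{16 \pi}{3}$

Recall the elementary integral
$$J(a) = \int_{0}^{\infty} \frac{1}{3 \left(a^{2} + t^{2}\right)} \, dt = \frac{\pi}{6 a}.$$

Differentiating under the integral sign with respect to $a$,
$$\frac{dJ}{da} = \int_{0}^{\infty} - \frac{2 a}{3 \left(a^{2} + t^{2}\right)^{2}} \, dt = - \frac{\pi}{6 a^{2}},$$
so $\int_{0}^{\infty} \frac{1}{3 \left(a^{2} + t^{2}\right)^{2}} \, dt = \frac{\pi}{12 a^{3}}$.

Setting $a = \frac{1}{4}$:
$$I = \frac{16 \pi}{3}.$$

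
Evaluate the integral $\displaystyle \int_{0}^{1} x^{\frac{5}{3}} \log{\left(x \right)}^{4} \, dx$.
$\frac{729}{4096}$

Consider the simpler parametrised integral
$$J(a) = \int_{0}^{1} x^{a} \, dx = \frac{1}{a + 1}.$$

Differentiating under the integral sign brings down a factor of $\ln x$:
$$\frac{dJ}{da} = \int_{0}^{1} x^{a} \log{\left(x \right)} \, dx = - \frac{1}{\left(a + 1\right)^{2}}.$$

Repeating $4$ times in total — each differentiation brings down another $\ln x$ — gives
$$\frac{d^{4}J}{da^{4}} = \int_{0}^{1} x^{a} \log{\left(x \right)}^{4} \, dx = \frac{24}{\left(a + 1\right)^{5}},$$
and the integrand here is exactly the target integrand, so $I = \frac{24}{\left(a + 1\right)^{5}}$.

Setting $a = \frac{5}{3}$:
$$I = \frac{729}{4096}.$$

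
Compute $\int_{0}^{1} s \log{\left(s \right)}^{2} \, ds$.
$\frac{1}{4}$

Begin with the known integral
$$J(a) = \int_{0}^{1} s^{a} \, ds = \frac{1}{a + 1}.$$

Differentiating under the integral sign brings down a factor of $\ln s$:
$$\frac{dJ}{da} = \int_{0}^{1} s^{a} \log{\left(s \right)} \, ds = - \frac{1}{\left(a + 1\right)^{2}}.$$

Repeating twice in total — each differentiation brings down another $\ln s$ — gives
$$\frac{d^{2}J}{da^{2}} = \int_{0}^{1} s^{a} \log{\left(s \right)}^{2} \, ds = \frac{2}{\left(a + 1\right)^{3}},$$
and the integrand here is exactly the target integrand, so $I = \frac{2}{\left(a + 1\right)^{3}}$.

Setting $a = 1$:
$$I = \frac{1}{4}.$$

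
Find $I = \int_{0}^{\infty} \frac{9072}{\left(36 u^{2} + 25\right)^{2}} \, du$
$\frac{378 \pi}{125}$

Begin with the known result
$$J(a) = \int_{0}^{\infty} \frac{7}{a^{2} + u^{2}} \, du = \frac{7 \pi}{2 a}.$$

Differentiating under the integral sign with respect to $a$,
$$\frac{dJ}{da} = \int_{0}^{\infty} - \frac{14 a}{\left(a^{2} + u^{2}\right)^{2}} \, du = - \frac{7 \pi}{2 a^{2}},$$
so $\int_{0}^{\infty} \frac{7}{\left(a^{2} + u^{2}\right)^{2}} \, du = \frac{7 \pi}{4 a^{3}}$.

Setting $a = \frac{5}{6}$:
$$I = \frac{378 \pi}{125}.$$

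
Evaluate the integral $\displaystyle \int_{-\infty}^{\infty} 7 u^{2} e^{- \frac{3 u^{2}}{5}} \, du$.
$\frac{35 \sqrt{15} \sqrt{\pi}}{18}$

Start from the elementary integral
$$J(a) = \int_{-\infty}^{\infty} 7 e^{- a u^{2}} \, du = \frac{7 \sqrt{\pi}}{\sqrt{a}}.$$

Differentiating under the integral sign brings down a factor of $(-u^2)$:
$$\frac{dJ}{da} = \int_{-\infty}^{\infty} - 7 u^{2} e^{- a u^{2}} \, du = - \frac{7 \sqrt{\pi}}{2 a^{\frac{3}{2}}}.$$

The integral on the left is $-I$, so $I = \frac{7 \sqrt{\pi}}{2 a^{\frac{3}{2}}}$.

Setting $a = \frac{3}{5}$:
$$I = \frac{35 \sqrt{15} \sqrt{\pi}}{18}.$$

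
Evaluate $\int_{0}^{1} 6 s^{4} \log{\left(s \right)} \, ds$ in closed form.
$- \frac{6}{25}$

Consider the simpler parametrised integral
$$J(a) = \int_{0}^{1} 6 s^{a} \, ds = \frac{6}{a + 1}.$$

Differentiating under the integral sign brings down a factor of $\ln s$:
$$\frac{dJ}{da} = \int_{0}^{1} 6 s^{a} \log{\left(s \right)} \, ds = - \frac{6}{\left(a + 1\right)^{2}}.$$

The integral on the left is $I$, so $I = - \frac{6}{\left(a + 1\right)^{2}}$.

Setting $a = 4$:
$$I = - \frac{6}{25}.$$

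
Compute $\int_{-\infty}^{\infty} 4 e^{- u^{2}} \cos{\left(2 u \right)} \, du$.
$\frac{4 \sqrt{\pi}}{e}$

Let $b$ denote the cosine frequency and define $I(b) = \int_{-\infty}^{\infty} 4 e^{- u^{2}} \cos{\left(b u \right)} \, du$.

Differentiating under the integral sign,
$$I'(b) = \int_{-\infty}^{\infty} - 4 u e^{- u^{2}} \sin{\left(b u \right)} \, du.$$

Integrate $\int_{-\infty}^{\infty} u \sin(b u)\, e^{- u^{2}}\, du$ by parts with $w = \sin(b u)$ and $dv = u\, e^{- u^{2}}\, du$, giving $v = - \frac{e^{- u^{2}}}{2}$. The boundary term vanishes and
$$\int_{-\infty}^{\infty} u \sin(b u)\, e^{- u^{2}}\, du = \frac{b}{2} \int_{-\infty}^{\infty} \cos(b u)\, e^{- u^{2}}\, du,$$
so $I'(b) = - \frac{b}{2}\, I(b)$.

This is a separable first-order ODE; solving with the initial condition $I(0) = \int_{-\infty}^{\infty} 4 e^{- u^{2}}\,du = 4 \sqrt{\pi}$ gives
$$I(b) = 4 \sqrt{\pi} e^{- \frac{b^{2}}{4}}.$$

Setting $b = 2$:
$$I = \frac{4 \sqrt{\pi}}{e}.$$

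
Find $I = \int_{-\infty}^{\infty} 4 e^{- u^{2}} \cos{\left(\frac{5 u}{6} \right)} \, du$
$\frac{4 \sqrt{\pi}}{e^{\frac{25}{144}}}$

Treat the cosine frequency as a parameter and define $I(b) = \int_{-\infty}^{\infty} 4 e^{- u^{2}} \cos{\left(b u \right)} \, du$.

Differentiating under the integral sign,
$$I'(b) = \int_{-\infty}^{\infty} - 4 u e^{- u^{2}} \sin{\left(b u \right)} \, du.$$

Integrate $\int_{-\infty}^{\infty} u \sin(b u)\, e^{- u^{2}}\, du$ by parts with $w = \sin(b u)$ and $dv = u\, e^{- u^{2}}\, du$, giving $v = - \frac{e^{- u^{2}}}{2}$. The boundary term vanishes and
$$\int_{-\infty}^{\infty} u \sin(b u)\, e^{- u^{2}}\, du = \frac{b}{2} \int_{-\infty}^{\infty} \cos(b u)\, e^{- u^{2}}\, du,$$
so $I'(b) = - \frac{b}{2}\, I(b)$.

This is a separable first-order ODE; solving with the initial condition $I(0) = \int_{-\infty}^{\infty} 4 e^{- u^{2}}\,du = 4 \sqrt{\pi}$ gives
$$I(b) = 4 \sqrt{\pi} e^{- \frac{b^{2}}{4}}.$$

Setting $b = \frac{5}{6}$:
$$I = \frac{4 \sqrt{\pi}}{e^{\frac{25}{144}}}.$$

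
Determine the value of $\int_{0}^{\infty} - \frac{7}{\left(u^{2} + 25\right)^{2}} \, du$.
$- \frac{7 \pi}{500}$

Recall the elementary integral
$$J(a) = \int_{0}^{\infty} - \frac{7}{a^{2} + u^{2}} \, du = - \frac{7 \pi}{2 a}.$$

Differentiating under the integral sign with respect to $a$,
$$\frac{dJ}{da} = \int_{0}^{\infty} \frac{14 a}{\left(a^{2} + u^{2}\right)^{2}} \, du = \frac{7 \pi}{2 a^{2}},$$
so $\int_{0}^{\infty} - \frac{7}{\left(a^{2} + u^{2}\right)^{2}} \, du = - \frac{7 \pi}{4 a^{3}}$.

Setting $a = 5$:
$$I = - \frac{7 \pi}{500}.$$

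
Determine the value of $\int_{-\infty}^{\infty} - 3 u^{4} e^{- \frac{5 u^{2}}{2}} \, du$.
$- \frac{9 \sqrt{10} \sqrt{\pi}}{125}$

Start from the elementary integral
$$J(a) = \int_{-\infty}^{\infty} - 3 e^{- a u^{2}} \, du = - \frac{3 \sqrt{\pi}}{\sqrt{a}}.$$

Differentiating under the integral sign brings down a factor of $(-u^2)$:
$$\frac{dJ}{da} = \int_{-\infty}^{\infty} 3 u^{2} e^{- a u^{2}} \, du = \frac{3 \sqrt{\pi}}{2 a^{\frac{3}{2}}}.$$

Repeating twice in total — each differentiation brings down another $(-u^2)$ — gives
$$\frac{d^{2}J}{da^{2}} = \int_{-\infty}^{\infty} - 3 u^{4} e^{- a u^{2}} \, du = - \frac{9 \sqrt{\pi}}{4 a^{\frac{5}{2}}},$$
and the integrand here is exactly the target integrand, so $I = - \frac{9 \sqrt{\pi}}{4 a^{\frac{5}{2}}}$.

Setting $a = \frac{5}{2}$:
$$I = - \frac{9 \sqrt{10} \sqrt{\pi}}{125}.$$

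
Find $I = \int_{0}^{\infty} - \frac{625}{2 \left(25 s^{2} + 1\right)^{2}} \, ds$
$- \frac{125 \pi}{8}$

Start from the standard arctangent integral
$$J(a) = \int_{0}^{\infty} - \frac{1}{2 \left(a^{2} + s^{2}\right)} \, ds = - \frac{\pi}{4 a}.$$

Differentiating under the integral sign with respect to $a$,
$$\frac{dJ}{da} = \int_{0}^{\infty} \frac{a}{\left(a^{2} + s^{2}\right)^{2}} \, ds = \frac{\pi}{4 a^{2}},$$
so $\int_{0}^{\infty} - \frac{1}{2 \left(a^{2} + s^{2}\right)^{2}} \, ds = - \frac{\pi}{8 a^{3}}$.

Setting $a = \frac{1}{5}$:
$$I = - \frac{125 \pi}{8}.$$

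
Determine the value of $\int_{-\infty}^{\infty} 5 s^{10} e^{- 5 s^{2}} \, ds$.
$\frac{189 \sqrt{5} \sqrt{\pi}}{20000}$

Start from the elementary integral
$$J(a) = \int_{-\infty}^{\infty} 5 e^{- a s^{2}} \, ds = \frac{5 \sqrt{\pi}}{\sqrt{a}}.$$

Differentiating under the integral sign brings down a factor of $(-s^2)$:
$$\frac{dJ}{da} = \int_{-\infty}^{\infty} - 5 s^{2} e^{- a s^{2}} \, ds = - \frac{5 \sqrt{\pi}}{2 a^{\frac{3}{2}}}.$$

Repeating $5$ times in total — each differentiation brings down another $(-s^2)$ — gives
$$\frac{d^{5}J}{da^{5}} = \int_{-\infty}^{\infty} - 5 s^{10} e^{- a s^{2}} \, ds = - \frac{4725 \sqrt{\pi}}{32 a^{\frac{11}{2}}},$$
and the integrand here is $(-1)^{5}$ times the target integrand, so $I = (-1)^{5}\,\frac{d^{5}J}{da^{5}} = \frac{4725 \sqrt{\pi}}{32 a^{\frac{11}{2}}}$.

Setting $a = 5$:
$$I = \frac{189 \sqrt{5} \sqrt{\pi}}{20000}.$$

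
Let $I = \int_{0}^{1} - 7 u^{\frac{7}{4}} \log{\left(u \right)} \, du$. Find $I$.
$\frac{112}{121}$

Begin with the known integral
$$J(a) = \int_{0}^{1} - 7 u^{a} \, du = - \frac{7}{a + 1}.$$

Differentiating under the integral sign brings down a factor of $\ln u$:
$$\frac{dJ}{da} = \int_{0}^{1} - 7 u^{a} \log{\left(u \right)} \, du = \frac{7}{\left(a + 1\right)^{2}}.$$

The integral on the left is $I$, so $I = \frac{7}{\left(a + 1\right)^{2}}$.

Setting $a = \frac{7}{4}$:
$$I = \frac{112}{121}.$$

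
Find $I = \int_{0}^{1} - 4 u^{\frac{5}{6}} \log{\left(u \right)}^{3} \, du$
$\frac{31104}{14641}$

Start from the elementary integral
$$J(a) = \int_{0}^{1} - 4 u^{a} \, du = - \frac{4}{a + 1}.$$

Differentiating under the integral sign brings down a factor of $\ln u$:
$$\frac{dJ}{da} = \int_{0}^{1} - 4 u^{a} \log{\left(u \right)} \, du = \frac{4}{\left(a + 1\right)^{2}}.$$

Repeating $3$ times in total — each differentiation brings down another $\ln u$ — gives
$$\frac{d^{3}J}{da^{3}} = \int_{0}^{1} - 4 u^{a} \log{\left(u \right)}^{3} \, du = \frac{24}{\left(a + 1\right)^{4}},$$
and the integrand here is exactly the target integrand, so $I = \frac{24}{\left(a + 1\right)^{4}}$.

Setting $a = \frac{5}{6}$:
$$I = \frac{31104}{14641}.$$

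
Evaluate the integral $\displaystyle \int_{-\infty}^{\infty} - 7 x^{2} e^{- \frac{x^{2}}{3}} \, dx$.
$- \frac{21 \sqrt{3} \sqrt{\pi}}{2}$

Start from the elementary integral
$$J(a) = \int_{-\infty}^{\infty} - 7 e^{- a x^{2}} \, dx = - \frac{7 \sqrt{\pi}}{\sqrt{a}}.$$

Differentiating under the integral sign brings down a factor of $(-x^2)$:
$$\frac{dJ}{da} = \int_{-\infty}^{\infty} 7 x^{2} e^{- a x^{2}} \, dx = \frac{7 \sqrt{\pi}}{2 a^{\frac{3}{2}}}.$$

The integral on the left is $-I$, so $I = - \frac{7 \sqrt{\pi}}{2 a^{\frac{3}{2}}}$.

Setting $a = \frac{1}{3}$:
$$I = - \frac{21 \sqrt{3} \sqrt{\pi}}{2}.$$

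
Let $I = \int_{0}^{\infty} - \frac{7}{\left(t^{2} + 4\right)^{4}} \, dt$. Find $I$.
$- \frac{35 \pi}{4096}$

Start from the standard arctangent integral
$$J(a) = \int_{0}^{\infty} - \frac{7}{a^{2} + t^{2}} \, dt = - \frac{7 \pi}{2 a}.$$

Differentiating under the integral sign with respect to $a$,
$$\frac{dJ}{da} = \int_{0}^{\infty} \frac{14 a}{\left(a^{2} + t^{2}\right)^{2}} \, dt = \frac{7 \pi}{2 a^{2}},$$
so $\int_{0}^{\infty} - \frac{7}{\left(a^{2} + t^{2}\right)^{2}} \, dt = - \frac{7 \pi}{4 a^{3}}$.

Repeating — each differentiation of $1/(t^2+a^2)^j$ produces $-2ja/(t^2+a^2)^{j+1}$ — and dividing through by $-2ja$ at each step yields, after $3$ differentiations in total,
$$\int_{0}^{\infty} - \frac{7}{\left(a^{2} + t^{2}\right)^{4}} \, dt = - \frac{35 \pi}{32 a^{7}}.$$

Setting $a = 2$:
$$I = - \frac{35 \pi}{4096}.$$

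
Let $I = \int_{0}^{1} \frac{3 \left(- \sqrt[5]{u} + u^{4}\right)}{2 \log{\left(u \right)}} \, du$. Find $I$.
$\log{\left(\frac{125 \sqrt{6}}{36} \right)}$

Replace the exponent $4$ by a parameter $a$: let $I(a) = \int_{0}^{1} \frac{3 \left(- \sqrt[5]{u} + u^{a}\right)}{2 \log{\left(u \right)}} \, du$.

Since $\dfrac{\partial}{\partial a}\,u^{a} = u^{a} \ln u$, the $\ln u$ in the denominator cancels and
$$\frac{dI}{da} = \int_{0}^{1} \frac{3}{2} u^{a} \, du = \frac{3}{2} \left[\frac{u^{a+1}}{a+1}\right]_0^1 = \frac{3}{2 \left(a + 1\right)}.$$

Integrating with respect to $a$ gives $I(a) = \log{\left(\frac{5 \sqrt{30} \left(a + 1\right)^{\frac{3}{2}}}{36} \right)} + C$.

At $a = \frac{1}{5}$ the integrand is identically $0$, so $I(\frac{1}{5}) = 0$. The closed form gives $0$, hence $C = 0$.

Setting $a = 4$:
$$I = \log{\left(\frac{125 \sqrt{6}}{36} \right)}.$$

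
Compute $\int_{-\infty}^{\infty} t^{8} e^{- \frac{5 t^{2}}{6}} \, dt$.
$\frac{1701 \sqrt{30} \sqrt{\pi}}{625}$

Begin with the known integral
$$J(a) = \int_{-\infty}^{\infty} e^{- a t^{2}} \, dt = \frac{\sqrt{\pi}}{\sqrt{a}}.$$

Differentiating under the integral sign brings down a factor of $(-t^2)$:
$$\frac{dJ}{da} = \int_{-\infty}^{\infty} - t^{2} e^{- a t^{2}} \, dt = - \frac{\sqrt{\pi}}{2 a^{\frac{3}{2}}}.$$

Repeating $4$ times in total — each differentiation brings down another $(-t^2)$ — gives
$$\frac{d^{4}J}{da^{4}} = \int_{-\infty}^{\infty} t^{8} e^{- a t^{2}} \, dt = \frac{105 \sqrt{\pi}}{16 a^{\frac{9}{2}}},$$
and the integrand here is exactly the target integrand, so $I = \frac{105 \sqrt{\pi}}{16 a^{\frac{9}{2}}}$.

Setting $a = \frac{5}{6}$:
$$I = \frac{1701 \sqrt{30} \sqrt{\pi}}{625}.$$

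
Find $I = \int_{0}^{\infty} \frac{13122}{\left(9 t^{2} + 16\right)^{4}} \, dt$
$\frac{10935 \pi}{262144}$

Begin with the known result
$$J(a) = \int_{0}^{\infty} \frac{2}{a^{2} + t^{2}} \, dt = \frac{\pi}{a}.$$

Differentiating under the integral sign with respect to $a$,
$$\frac{dJ}{da} = \int_{0}^{\infty} - \frac{4 a}{\left(a^{2} + t^{2}\right)^{2}} \, dt = - \frac{\pi}{a^{2}},$$
so $\int_{0}^{\infty} \frac{2}{\left(a^{2} + t^{2}\right)^{2}} \, dt = \frac{\pi}{2 a^{3}}$.

Repeating — each differentiation of $1/(t^2+a^2)^j$ produces $-2ja/(t^2+a^2)^{j+1}$ — and dividing through by $-2ja$ at each step yields, after $3$ differentiations in total,
$$\int_{0}^{\infty} \frac{2}{\left(a^{2} + t^{2}\right)^{4}} \, dt = \frac{5 \pi}{16 a^{7}}.$$

Setting $a = \frac{4}{3}$:
$$I = \frac{10935 \pi}{262144}.$$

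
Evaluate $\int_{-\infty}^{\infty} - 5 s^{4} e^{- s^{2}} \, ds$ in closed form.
$- \frac{15 \sqrt{\pi}}{4}$

Consider the simpler parametrised integral
$$J(a) = \int_{-\infty}^{\infty} - 5 e^{- a s^{2}} \, ds = - \frac{5 \sqrt{\pi}}{\sqrt{a}}.$$

Differentiating under the integral sign brings down a factor of $(-s^2)$:
$$\frac{dJ}{da} = \int_{-\infty}^{\infty} 5 s^{2} e^{- a s^{2}} \, ds = \frac{5 \sqrt{\pi}}{2 a^{\frac{3}{2}}}.$$

Repeating twice in total — each differentiation brings down another $(-s^2)$ — gives
$$\frac{d^{2}J}{da^{2}} = \int_{-\infty}^{\infty} - 5 s^{4} e^{- a s^{2}} \, ds = - \frac{15 \sqrt{\pi}}{4 a^{\frac{5}{2}}},$$
and the integrand here is exactly the target integrand, so $I = - \frac{15 \sqrt{\pi}}{4 a^{\frac{5}{2}}}$.

Setting $a = 1$:
$$I = - \frac{15 \sqrt{\pi}}{4}.$$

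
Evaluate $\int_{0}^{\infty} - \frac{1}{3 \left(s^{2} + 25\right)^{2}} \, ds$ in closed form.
$- \frac{\pi}{1500}$

Recall the elementary integral
$$J(a) = \int_{0}^{\infty} - \frac{1}{3 \left(a^{2} + s^{2}\right)} \, ds = - \frac{\pi}{6 a}.$$

Differentiating under the integral sign with respect to $a$,
$$\frac{dJ}{da} = \int_{0}^{\infty} \frac{2 a}{3 \left(a^{2} + s^{2}\right)^{2}} \, ds = \frac{\pi}{6 a^{2}},$$
so $\int_{0}^{\infty} - \frac{1}{3 \left(a^{2} + s^{2}\right)^{2}} \, ds = - \frac{\pi}{12 a^{3}}$.

Setting $a = 5$:
$$I = - \frac{\pi}{1500}.$$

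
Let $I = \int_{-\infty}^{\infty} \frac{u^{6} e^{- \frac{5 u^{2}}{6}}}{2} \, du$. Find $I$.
$\frac{81 \sqrt{30} \sqrt{\pi}}{250}$

Start from the elementary integral
$$J(a) = \int_{-\infty}^{\infty} \frac{e^{- a u^{2}}}{2} \, du = \frac{\sqrt{\pi}}{2 \sqrt{a}}.$$

Differentiating under the integral sign brings down a factor of $(-u^2)$:
$$\frac{dJ}{da} = \int_{-\infty}^{\infty} - \frac{u^{2} e^{- a u^{2}}}{2} \, du = - \frac{\sqrt{\pi}}{4 a^{\frac{3}{2}}}.$$

Repeating $3$ times in total — each differentiation brings down another $(-u^2)$ — gives
$$\frac{d^{3}J}{da^{3}} = \int_{-\infty}^{\infty} - \frac{u^{6} e^{- a u^{2}}}{2} \, du = - \frac{15 \sqrt{\pi}}{16 a^{\frac{7}{2}}},$$
and the integrand here is $(-1)^{3}$ times the target integrand, so $I = (-1)^{3}\,\frac{d^{3}J}{da^{3}} = \frac{15 \sqrt{\pi}}{16 a^{\frac{7}{2}}}$.

Setting $a = \frac{5}{6}$:
$$I = \frac{81 \sqrt{30} \sqrt{\pi}}{250}.$$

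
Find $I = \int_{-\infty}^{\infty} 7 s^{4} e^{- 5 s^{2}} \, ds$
$\frac{21 \sqrt{5} \sqrt{\pi}}{500}$

Start from the elementary integral
$$J(a) = \int_{-\infty}^{\infty} 7 e^{- a s^{2}} \, ds = \frac{7 \sqrt{\pi}}{\sqrt{a}}.$$

Differentiating under the integral sign brings down a factor of $(-s^2)$:
$$\frac{dJ}{da} = \int_{-\infty}^{\infty} - 7 s^{2} e^{- a s^{2}} \, ds = - \frac{7 \sqrt{\pi}}{2 a^{\frac{3}{2}}}.$$

Repeating twice in total — each differentiation brings down another $(-s^2)$ — gives
$$\frac{d^{2}J}{da^{2}} = \int_{-\infty}^{\infty} 7 s^{4} e^{- a s^{2}} \, ds = \frac{21 \sqrt{\pi}}{4 a^{\frac{5}{2}}},$$
and the integrand here is exactly the target integrand, so $I = \frac{21 \sqrt{\pi}}{4 a^{\frac{5}{2}}}$.

Setting $a = 5$:
$$I = \frac{21 \sqrt{5} \sqrt{\pi}}{500}.$$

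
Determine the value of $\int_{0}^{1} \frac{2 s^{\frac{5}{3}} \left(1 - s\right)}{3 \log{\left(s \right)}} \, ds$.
$\log{\left(\frac{4 \sqrt[3]{11}}{11} \right)}$

Introduce a parameter $a$ in the exponent: let $I(a) = \int_{0}^{1} \frac{2 \left(- s^{\frac{8}{3}} + s^{a}\right)}{3 \log{\left(s \right)}} \, ds$.

Since $\dfrac{\partial}{\partial a}\,s^{a} = s^{a} \ln s$, the $\ln s$ in the denominator cancels and
$$\frac{dI}{da} = \int_{0}^{1} \frac{2}{3} s^{a} \, ds = \frac{2}{3} \left[\frac{s^{a+1}}{a+1}\right]_0^1 = \frac{2}{3 \left(a + 1\right)}.$$

Integrating with respect to $a$ gives $I(a) = \log{\left(\frac{\sqrt[3]{11} \cdot 3^{\frac{2}{3}} \left(a + 1\right)^{\frac{2}{3}}}{11} \right)} + C$.

At $a = \frac{8}{3}$ the integrand is identically $0$, so $I(\frac{8}{3}) = 0$. The closed form gives $0$, hence $C = 0$.

Setting $a = \frac{5}{3}$:
$$I = \log{\left(\frac{4 \sqrt[3]{11}}{11} \right)}.$$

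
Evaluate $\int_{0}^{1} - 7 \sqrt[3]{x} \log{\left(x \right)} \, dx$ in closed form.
$\frac{63}{16}$

Consider the simpler parametrised integral
$$J(a) = \int_{0}^{1} - 7 x^{a} \, dx = - \frac{7}{a + 1}.$$

Differentiating under the integral sign brings down a factor of $\ln x$:
$$\frac{dJ}{da} = \int_{0}^{1} - 7 x^{a} \log{\left(x \right)} \, dx = \frac{7}{\left(a + 1\right)^{2}}.$$

The integral on the left is $I$, so $I = \frac{7}{\left(a + 1\right)^{2}}$.

Setting $a = \frac{1}{3}$:
$$I = \frac{63}{16}.$$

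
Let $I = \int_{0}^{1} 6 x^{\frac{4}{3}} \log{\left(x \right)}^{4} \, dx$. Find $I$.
$\frac{34992}{16807}$

Consider the simpler parametrised integral
$$J(a) = \int_{0}^{1} 6 x^{a} \, dx = \frac{6}{a + 1}.$$

Differentiating under the integral sign brings down a factor of $\ln x$:
$$\frac{dJ}{da} = \int_{0}^{1} 6 x^{a} \log{\left(x \right)} \, dx = - \frac{6}{\left(a + 1\right)^{2}}.$$

Repeating $4$ times in total — each differentiation brings down another $\ln x$ — gives
$$\frac{d^{4}J}{da^{4}} = \int_{0}^{1} 6 x^{a} \log{\left(x \right)}^{4} \, dx = \frac{144}{\left(a + 1\right)^{5}},$$
and the integrand here is exactly the target integrand, so $I = \frac{144}{\left(a + 1\right)^{5}}$.

Setting $a = \frac{4}{3}$:
$$I = \frac{34992}{16807}.$$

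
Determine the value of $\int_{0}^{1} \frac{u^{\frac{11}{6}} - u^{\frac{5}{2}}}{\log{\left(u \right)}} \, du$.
$- \log{\left(21 \right)} + \log{\left(17 \right)}$

Introduce a parameter $a$ in the exponent: let $I(a) = \int_{0}^{1} \frac{u^{\frac{11}{6}} - u^{a}}{\log{\left(u \right)}} \, du$.

Since $\dfrac{\partial}{\partial a}\,u^{a} = u^{a} \ln u$, the $\ln u$ in the denominator cancels and
$$\frac{dI}{da} = \int_{0}^{1} -1 u^{a} \, du = -1 \left[\frac{u^{a+1}}{a+1}\right]_0^1 = - \frac{1}{a + 1}.$$

Integrating with respect to $a$ gives $I(a) = - \log{\left(\frac{6 a}{17} + \frac{6}{17} \right)} + C$.

At $a = \frac{11}{6}$ the integrand is identically $0$, so $I(\frac{11}{6}) = 0$. The closed form gives $0$, hence $C = 0$.

Setting $a = \frac{5}{2}$:
$$I = - \log{\left(21 \right)} + \log{\left(17 \right)}.$$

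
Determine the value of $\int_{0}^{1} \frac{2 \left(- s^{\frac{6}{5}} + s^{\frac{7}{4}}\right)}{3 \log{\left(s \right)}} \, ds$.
$\log{\left(\frac{10^{\frac{2}{3}}}{4} \right)}$

Consider the one-parameter family: let $I(a) = \int_{0}^{1} \frac{2 \left(- s^{\frac{6}{5}} + s^{a}\right)}{3 \log{\left(s \right)}} \, ds$.

Since $\dfrac{\partial}{\partial a}\,s^{a} = s^{a} \ln s$, the $\ln s$ in the denominator cancels and
$$\frac{dI}{da} = \int_{0}^{1} \frac{2}{3} s^{a} \, ds = \frac{2}{3} \left[\frac{s^{a+1}}{a+1}\right]_0^1 = \frac{2}{3 \left(a + 1\right)}.$$

Integrating with respect to $a$ gives $I(a) = \log{\left(\frac{\sqrt[3]{11} \cdot 5^{\frac{2}{3}} \left(a + 1\right)^{\frac{2}{3}}}{11} \right)} + C$.

At $a = \frac{6}{5}$ the integrand is identically $0$, so $I(\frac{6}{5}) = 0$. The closed form gives $0$, hence $C = 0$.

Setting $a = \frac{7}{4}$:
$$I = \log{\left(\frac{10^{\frac{2}{3}}}{4} \right)}.$$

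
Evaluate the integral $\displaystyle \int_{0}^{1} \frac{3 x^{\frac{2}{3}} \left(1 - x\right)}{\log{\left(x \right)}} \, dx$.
$\log{\left(\frac{125}{512} \right)}$

Introduce a parameter $a$ in the exponent: let $I(a) = \int_{0}^{1} \frac{3 \left(- x^{\frac{5}{3}} + x^{a}\right)}{\log{\left(x \right)}} \, dx$.

Since $\dfrac{\partial}{\partial a}\,x^{a} = x^{a} \ln x$, the $\ln x$ in the denominator cancels and
$$\frac{dI}{da} = \int_{0}^{1} 3 x^{a} \, dx = 3 \left[\frac{x^{a+1}}{a+1}\right]_0^1 = \frac{3}{a + 1}.$$

Integrating with respect to $a$ gives $I(a) = \log{\left(\frac{27 \left(a + 1\right)^{3}}{512} \right)} + C$.

At $a = \frac{5}{3}$ the integrand is identically $0$, so $I(\frac{5}{3}) = 0$. The closed form gives $0$, hence $C = 0$.

Setting $a = \frac{2}{3}$:
$$I = \log{\left(\frac{125}{512} \right)}.$$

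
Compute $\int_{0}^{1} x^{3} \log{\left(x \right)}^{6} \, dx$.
$\frac{45}{1024}$

Begin with the known integral
$$J(a) = \int_{0}^{1} x^{a} \, dx = \frac{1}{a + 1}.$$

Differentiating under the integral sign brings down a factor of $\ln x$:
$$\frac{dJ}{da} = \int_{0}^{1} x^{a} \log{\left(x \right)} \, dx = - \frac{1}{\left(a + 1\right)^{2}}.$$

Repeating $6$ times in total — each differentiation brings down another $\ln x$ — gives
$$\frac{d^{6}J}{da^{6}} = \int_{0}^{1} x^{a} \log{\left(x \right)}^{6} \, dx = \frac{720}{\left(a + 1\right)^{7}},$$
and the integrand here is exactly the target integrand, so $I = \frac{720}{\left(a + 1\right)^{7}}$.

Setting $a = 3$:
$$I = \frac{45}{1024}.$$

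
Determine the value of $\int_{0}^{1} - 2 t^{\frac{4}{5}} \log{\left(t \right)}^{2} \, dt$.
$- \frac{500}{729}$

Begin with the known integral
$$J(a) = \int_{0}^{1} - 2 t^{a} \, dt = - \frac{2}{a + 1}.$$

Differentiating under the integral sign brings down a factor of $\ln t$:
$$\frac{dJ}{da} = \int_{0}^{1} - 2 t^{a} \log{\left(t \right)} \, dt = \frac{2}{\left(a + 1\right)^{2}}.$$

Repeating twice in total — each differentiation brings down another $\ln t$ — gives
$$\frac{d^{2}J}{da^{2}} = \int_{0}^{1} - 2 t^{a} \log{\left(t \right)}^{2} \, dt = - \frac{4}{\left(a + 1\right)^{3}},$$
and the integrand here is exactly the target integrand, so $I = - \frac{4}{\left(a + 1\right)^{3}}$.

Setting $a = \frac{4}{5}$:
$$I = - \frac{500}{729}.$$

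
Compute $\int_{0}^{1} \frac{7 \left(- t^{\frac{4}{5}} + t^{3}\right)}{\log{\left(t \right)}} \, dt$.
$- \log{\left(\frac{4782969}{1280000000} \right)}$

Consider the one-parameter family: let $I(a) = \int_{0}^{1} \frac{7 \left(t^{3} - t^{a}\right)}{\log{\left(t \right)}} \, dt$.

Since $\dfrac{\partial}{\partial a}\,t^{a} = t^{a} \ln t$, the $\ln t$ in the denominator cancels and
$$\frac{dI}{da} = \int_{0}^{1} -7 t^{a} \, dt = -7 \left[\frac{t^{a+1}}{a+1}\right]_0^1 = - \frac{7}{a + 1}.$$

Integrating with respect to $a$ gives $I(a) = - \log{\left(\frac{\left(a + 1\right)^{7}}{16384} \right)} + C$.

At $a = 3$ the integrand is identically $0$, so $I(3) = 0$. The closed form gives $0$, hence $C = 0$.

Setting $a = \frac{4}{5}$:
$$I = - \log{\left(\frac{4782969}{1280000000} \right)}.$$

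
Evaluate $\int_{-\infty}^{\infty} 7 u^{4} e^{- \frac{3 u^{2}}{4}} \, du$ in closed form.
$\frac{56 \sqrt{3} \sqrt{\pi}}{9}$

Consider the simpler parametrised integral
$$J(a) = \int_{-\infty}^{\infty} 7 e^{- a u^{2}} \, du = \frac{7 \sqrt{\pi}}{\sqrt{a}}.$$

Differentiating under the integral sign brings down a factor of $(-u^2)$:
$$\frac{dJ}{da} = \int_{-\infty}^{\infty} - 7 u^{2} e^{- a u^{2}} \, du = - \frac{7 \sqrt{\pi}}{2 a^{\frac{3}{2}}}.$$

Repeating twice in total — each differentiation brings down another $(-u^2)$ — gives
$$\frac{d^{2}J}{da^{2}} = \int_{-\infty}^{\infty} 7 u^{4} e^{- a u^{2}} \, du = \frac{21 \sqrt{\pi}}{4 a^{\frac{5}{2}}},$$
and the integrand here is exactly the target integrand, so $I = \frac{21 \sqrt{\pi}}{4 a^{\frac{5}{2}}}$.

Setting $a = \frac{3}{4}$:
$$I = \frac{56 \sqrt{3} \sqrt{\pi}}{9}.$$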